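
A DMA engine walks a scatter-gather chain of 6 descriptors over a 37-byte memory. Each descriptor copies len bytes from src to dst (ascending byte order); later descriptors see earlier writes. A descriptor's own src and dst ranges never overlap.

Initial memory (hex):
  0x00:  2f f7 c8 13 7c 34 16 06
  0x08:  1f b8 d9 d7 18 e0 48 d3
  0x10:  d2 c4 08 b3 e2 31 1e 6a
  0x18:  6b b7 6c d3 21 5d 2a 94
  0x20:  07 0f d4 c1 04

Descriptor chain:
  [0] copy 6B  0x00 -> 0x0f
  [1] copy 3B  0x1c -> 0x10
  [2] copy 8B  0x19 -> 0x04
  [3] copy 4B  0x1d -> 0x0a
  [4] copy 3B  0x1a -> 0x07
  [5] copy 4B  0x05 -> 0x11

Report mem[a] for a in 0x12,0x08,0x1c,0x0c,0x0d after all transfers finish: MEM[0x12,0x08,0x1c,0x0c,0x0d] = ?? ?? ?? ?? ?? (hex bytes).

D0: mem[0x0f..0x14] <- [2f f7 c8 13 7c 34]
D1: mem[0x10..0x12] <- [21 5d 2a]
D2: mem[0x04..0x0b] <- [b7 6c d3 21 5d 2a 94 07]
D3: mem[0x0a..0x0d] <- [5d 2a 94 07]
D4: mem[0x07..0x09] <- [6c d3 21]
D5: mem[0x11..0x14] <- [6c d3 6c d3]
query mem[0x12]=0xd3, mem[0x08]=0xd3, mem[0x1c]=0x21, mem[0x0c]=0x94, mem[0x0d]=0x07

MEM[0x12,0x08,0x1c,0x0c,0x0d] = d3 d3 21 94 07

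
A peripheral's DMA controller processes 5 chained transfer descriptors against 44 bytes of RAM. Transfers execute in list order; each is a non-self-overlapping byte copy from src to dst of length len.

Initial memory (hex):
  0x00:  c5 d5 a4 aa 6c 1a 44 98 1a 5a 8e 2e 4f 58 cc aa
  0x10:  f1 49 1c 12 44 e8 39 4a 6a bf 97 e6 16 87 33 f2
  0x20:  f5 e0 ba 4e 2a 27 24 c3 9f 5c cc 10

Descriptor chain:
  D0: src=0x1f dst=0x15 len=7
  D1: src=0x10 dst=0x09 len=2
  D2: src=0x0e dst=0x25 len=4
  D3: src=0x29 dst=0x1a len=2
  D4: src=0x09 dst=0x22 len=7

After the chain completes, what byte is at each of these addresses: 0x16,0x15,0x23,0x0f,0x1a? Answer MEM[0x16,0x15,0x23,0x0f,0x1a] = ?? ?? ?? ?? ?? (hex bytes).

MEM[0x16,0x15,0x23,0x0f,0x1a] = f5 f2 49 aa 5c

#0 dst[0x15+7] := {0xf2,0xf5,0xe0,0xba,0x4e,0x2a,0x27}
#1 dst[0x09+2] := {0xf1,0x49}
#2 dst[0x25+4] := {0xcc,0xaa,0xf1,0x49}
#3 dst[0x1a+2] := {0x5c,0xcc}
#4 dst[0x22+7] := {0xf1,0x49,0x2e,0x4f,0x58,0xcc,0xaa}
query mem[0x16]=0xf5, mem[0x15]=0xf2, mem[0x23]=0x49, mem[0x0f]=0xaa, mem[0x1a]=0x5c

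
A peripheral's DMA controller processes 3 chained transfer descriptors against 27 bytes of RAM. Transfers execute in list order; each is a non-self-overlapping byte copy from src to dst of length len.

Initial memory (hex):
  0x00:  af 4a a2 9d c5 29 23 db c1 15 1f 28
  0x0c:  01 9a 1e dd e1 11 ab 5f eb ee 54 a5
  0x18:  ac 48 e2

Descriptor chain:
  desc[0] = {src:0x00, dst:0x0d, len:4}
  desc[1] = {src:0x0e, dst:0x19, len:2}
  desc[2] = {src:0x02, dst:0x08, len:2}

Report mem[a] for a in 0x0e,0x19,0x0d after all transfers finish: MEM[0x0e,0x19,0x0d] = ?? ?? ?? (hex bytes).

  after D0: wrote 4B at 0x0d = af4aa29d
  after D1: wrote 2B at 0x19 = 4aa2
  after D2: wrote 2B at 0x08 = a29d
query mem[0x0e]=0x4a, mem[0x19]=0x4a, mem[0x0d]=0xaf

MEM[0x0e,0x19,0x0d] = 4a 4a af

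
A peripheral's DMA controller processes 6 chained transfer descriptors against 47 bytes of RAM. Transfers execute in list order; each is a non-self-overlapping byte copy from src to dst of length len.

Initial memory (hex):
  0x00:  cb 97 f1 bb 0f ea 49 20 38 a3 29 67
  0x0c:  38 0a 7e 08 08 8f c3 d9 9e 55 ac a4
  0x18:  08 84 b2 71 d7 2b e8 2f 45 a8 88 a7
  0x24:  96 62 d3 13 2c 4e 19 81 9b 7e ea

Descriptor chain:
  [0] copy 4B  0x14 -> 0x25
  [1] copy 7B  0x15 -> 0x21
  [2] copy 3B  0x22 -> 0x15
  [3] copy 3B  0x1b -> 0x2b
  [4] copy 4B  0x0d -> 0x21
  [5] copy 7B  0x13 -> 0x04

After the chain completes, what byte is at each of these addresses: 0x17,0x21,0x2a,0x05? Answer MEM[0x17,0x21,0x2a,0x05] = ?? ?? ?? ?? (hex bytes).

D0: mem[0x25..0x28] <- [9e 55 ac a4]
D1: mem[0x21..0x27] <- [55 ac a4 08 84 b2 71]
D2: mem[0x15..0x17] <- [ac a4 08]
D3: mem[0x2b..0x2d] <- [71 d7 2b]
D4: mem[0x21..0x24] <- [0a 7e 08 08]
D5: mem[0x04..0x0a] <- [d9 9e ac a4 08 08 84]
query mem[0x17]=0x08, mem[0x21]=0x0a, mem[0x2a]=0x19, mem[0x05]=0x9e

MEM[0x17,0x21,0x2a,0x05] = 08 0a 19 9e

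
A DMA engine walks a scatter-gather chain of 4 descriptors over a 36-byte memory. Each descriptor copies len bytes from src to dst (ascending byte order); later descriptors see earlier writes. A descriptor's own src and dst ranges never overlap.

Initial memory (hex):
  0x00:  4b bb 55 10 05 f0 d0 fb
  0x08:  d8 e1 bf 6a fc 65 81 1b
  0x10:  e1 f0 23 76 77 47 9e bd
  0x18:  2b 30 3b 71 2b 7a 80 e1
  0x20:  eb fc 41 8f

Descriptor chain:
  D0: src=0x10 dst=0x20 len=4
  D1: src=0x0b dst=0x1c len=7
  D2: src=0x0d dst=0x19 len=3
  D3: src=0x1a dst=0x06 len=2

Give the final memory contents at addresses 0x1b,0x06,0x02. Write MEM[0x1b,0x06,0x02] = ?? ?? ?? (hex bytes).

[0] 0x10->0x20 len=4 : e1 f0 23 76
[1] 0x0b->0x1c len=7 : 6a fc 65 81 1b e1 f0
[2] 0x0d->0x19 len=3 : 65 81 1b
[3] 0x1a->0x06 len=2 : 81 1b
query mem[0x1b]=0x1b, mem[0x06]=0x81, mem[0x02]=0x55

MEM[0x1b,0x06,0x02] = 1b 81 55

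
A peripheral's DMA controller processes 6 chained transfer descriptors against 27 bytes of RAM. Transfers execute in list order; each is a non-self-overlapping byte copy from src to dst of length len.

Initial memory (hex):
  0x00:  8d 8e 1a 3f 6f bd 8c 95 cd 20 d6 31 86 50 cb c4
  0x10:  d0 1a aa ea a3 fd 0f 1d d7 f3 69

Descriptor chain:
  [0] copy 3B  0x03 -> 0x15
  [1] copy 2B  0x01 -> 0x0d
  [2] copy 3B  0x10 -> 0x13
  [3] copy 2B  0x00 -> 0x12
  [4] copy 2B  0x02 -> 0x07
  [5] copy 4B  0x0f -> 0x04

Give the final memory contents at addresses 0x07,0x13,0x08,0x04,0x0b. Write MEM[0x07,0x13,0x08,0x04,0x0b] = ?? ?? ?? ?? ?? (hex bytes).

MEM[0x07,0x13,0x08,0x04,0x0b] = 8d 8e 3f c4 31

  after D0: wrote 3B at 0x15 = 3f6fbd
  after D1: wrote 2B at 0x0d = 8e1a
  after D2: wrote 3B at 0x13 = d01aaa
  after D3: wrote 2B at 0x12 = 8d8e
  after D4: wrote 2B at 0x07 = 1a3f
  after D5: wrote 4B at 0x04 = c4d01a8d
query mem[0x07]=0x8d, mem[0x13]=0x8e, mem[0x08]=0x3f, mem[0x04]=0xc4, mem[0x0b]=0x31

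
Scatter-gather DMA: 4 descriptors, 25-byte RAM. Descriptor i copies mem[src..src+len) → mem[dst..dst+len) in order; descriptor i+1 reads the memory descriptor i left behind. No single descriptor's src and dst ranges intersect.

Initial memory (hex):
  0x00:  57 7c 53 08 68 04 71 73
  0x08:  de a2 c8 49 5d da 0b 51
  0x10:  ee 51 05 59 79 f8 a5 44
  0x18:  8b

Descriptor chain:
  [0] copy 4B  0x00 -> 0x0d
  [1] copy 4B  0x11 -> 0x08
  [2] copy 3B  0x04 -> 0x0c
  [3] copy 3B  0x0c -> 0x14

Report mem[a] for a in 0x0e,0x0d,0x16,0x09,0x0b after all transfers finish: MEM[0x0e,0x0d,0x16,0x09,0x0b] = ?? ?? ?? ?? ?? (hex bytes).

MEM[0x0e,0x0d,0x16,0x09,0x0b] = 71 04 71 05 79

#0 dst[0x0d+4] := {0x57,0x7c,0x53,0x08}
#1 dst[0x08+4] := {0x51,0x05,0x59,0x79}
#2 dst[0x0c+3] := {0x68,0x04,0x71}
#3 dst[0x14+3] := {0x68,0x04,0x71}
query mem[0x0e]=0x71, mem[0x0d]=0x04, mem[0x16]=0x71, mem[0x09]=0x05, mem[0x0b]=0x79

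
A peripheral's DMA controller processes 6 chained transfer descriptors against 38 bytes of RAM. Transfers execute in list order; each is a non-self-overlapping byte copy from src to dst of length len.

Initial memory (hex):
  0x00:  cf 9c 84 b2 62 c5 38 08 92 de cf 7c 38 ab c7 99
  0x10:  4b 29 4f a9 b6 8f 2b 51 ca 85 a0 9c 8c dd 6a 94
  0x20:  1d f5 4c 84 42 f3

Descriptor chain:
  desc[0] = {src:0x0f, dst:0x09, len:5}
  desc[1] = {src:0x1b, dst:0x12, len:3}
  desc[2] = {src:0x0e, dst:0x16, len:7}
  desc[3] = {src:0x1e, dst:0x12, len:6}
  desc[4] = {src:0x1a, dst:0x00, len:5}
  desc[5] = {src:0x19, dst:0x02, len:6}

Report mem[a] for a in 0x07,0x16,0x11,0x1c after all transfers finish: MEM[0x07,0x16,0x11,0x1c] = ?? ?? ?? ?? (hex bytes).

D0: mem[0x09..0x0d] <- [99 4b 29 4f a9]
D1: mem[0x12..0x14] <- [9c 8c dd]
D2: mem[0x16..0x1c] <- [c7 99 4b 29 9c 8c dd]
D3: mem[0x12..0x17] <- [6a 94 1d f5 4c 84]
D4: mem[0x00..0x04] <- [9c 8c dd dd 6a]
D5: mem[0x02..0x07] <- [29 9c 8c dd dd 6a]
query mem[0x07]=0x6a, mem[0x16]=0x4c, mem[0x11]=0x29, mem[0x1c]=0xdd

MEM[0x07,0x16,0x11,0x1c] = 6a 4c 29 dd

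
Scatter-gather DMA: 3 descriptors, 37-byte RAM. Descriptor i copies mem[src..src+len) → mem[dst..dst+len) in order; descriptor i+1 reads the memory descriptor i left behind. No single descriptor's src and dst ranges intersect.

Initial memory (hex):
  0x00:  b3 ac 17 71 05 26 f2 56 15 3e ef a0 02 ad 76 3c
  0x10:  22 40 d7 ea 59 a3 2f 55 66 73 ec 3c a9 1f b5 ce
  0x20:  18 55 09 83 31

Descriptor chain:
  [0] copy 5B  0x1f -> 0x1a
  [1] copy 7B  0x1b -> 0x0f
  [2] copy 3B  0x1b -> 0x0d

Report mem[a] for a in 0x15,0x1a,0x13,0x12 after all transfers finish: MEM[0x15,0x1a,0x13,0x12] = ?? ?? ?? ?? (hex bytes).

MEM[0x15,0x1a,0x13,0x12] = 55 ce ce 83

#0 dst[0x1a+5] := {0xce,0x18,0x55,0x09,0x83}
#1 dst[0x0f+7] := {0x18,0x55,0x09,0x83,0xce,0x18,0x55}
#2 dst[0x0d+3] := {0x18,0x55,0x09}
query mem[0x15]=0x55, mem[0x1a]=0xce, mem[0x13]=0xce, mem[0x12]=0x83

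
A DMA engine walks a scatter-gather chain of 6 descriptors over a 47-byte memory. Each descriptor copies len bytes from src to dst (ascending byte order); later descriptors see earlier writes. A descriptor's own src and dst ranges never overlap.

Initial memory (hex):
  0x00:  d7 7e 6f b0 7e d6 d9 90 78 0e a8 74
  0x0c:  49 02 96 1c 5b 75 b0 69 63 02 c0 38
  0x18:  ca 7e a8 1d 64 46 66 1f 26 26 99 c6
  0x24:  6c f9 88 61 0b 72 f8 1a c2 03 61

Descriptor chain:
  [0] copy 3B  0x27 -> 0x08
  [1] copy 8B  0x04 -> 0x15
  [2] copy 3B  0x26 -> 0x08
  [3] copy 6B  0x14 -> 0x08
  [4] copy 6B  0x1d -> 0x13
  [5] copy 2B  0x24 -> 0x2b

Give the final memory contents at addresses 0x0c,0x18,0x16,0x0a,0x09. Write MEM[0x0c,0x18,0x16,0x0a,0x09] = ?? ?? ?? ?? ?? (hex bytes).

  after D0: wrote 3B at 0x08 = 610b72
  after D1: wrote 8B at 0x15 = 7ed6d990610b7274
  after D2: wrote 3B at 0x08 = 88610b
  after D3: wrote 6B at 0x08 = 637ed6d99061
  after D4: wrote 6B at 0x13 = 46661f262699
  after D5: wrote 2B at 0x2b = 6cf9
query mem[0x0c]=0x90, mem[0x18]=0x99, mem[0x16]=0x26, mem[0x0a]=0xd6, mem[0x09]=0x7e

MEM[0x0c,0x18,0x16,0x0a,0x09] = 90 99 26 d6 7e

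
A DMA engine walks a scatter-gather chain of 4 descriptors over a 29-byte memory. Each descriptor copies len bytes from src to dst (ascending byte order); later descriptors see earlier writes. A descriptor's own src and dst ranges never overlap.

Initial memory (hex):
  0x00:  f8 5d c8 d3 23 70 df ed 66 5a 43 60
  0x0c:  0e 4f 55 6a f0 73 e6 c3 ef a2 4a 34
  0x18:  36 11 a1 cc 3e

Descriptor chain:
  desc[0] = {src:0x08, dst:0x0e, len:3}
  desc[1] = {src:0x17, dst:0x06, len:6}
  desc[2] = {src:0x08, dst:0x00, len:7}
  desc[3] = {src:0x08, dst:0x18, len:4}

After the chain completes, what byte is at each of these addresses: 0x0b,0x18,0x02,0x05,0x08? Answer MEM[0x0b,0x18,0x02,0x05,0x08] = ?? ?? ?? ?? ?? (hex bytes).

MEM[0x0b,0x18,0x02,0x05,0x08] = 3e 11 cc 4f 11

#0 dst[0x0e+3] := {0x66,0x5a,0x43}
#1 dst[0x06+6] := {0x34,0x36,0x11,0xa1,0xcc,0x3e}
#2 dst[0x00+7] := {0x11,0xa1,0xcc,0x3e,0x0e,0x4f,0x66}
#3 dst[0x18+4] := {0x11,0xa1,0xcc,0x3e}
query mem[0x0b]=0x3e, mem[0x18]=0x11, mem[0x02]=0xcc, mem[0x05]=0x4f, mem[0x08]=0x11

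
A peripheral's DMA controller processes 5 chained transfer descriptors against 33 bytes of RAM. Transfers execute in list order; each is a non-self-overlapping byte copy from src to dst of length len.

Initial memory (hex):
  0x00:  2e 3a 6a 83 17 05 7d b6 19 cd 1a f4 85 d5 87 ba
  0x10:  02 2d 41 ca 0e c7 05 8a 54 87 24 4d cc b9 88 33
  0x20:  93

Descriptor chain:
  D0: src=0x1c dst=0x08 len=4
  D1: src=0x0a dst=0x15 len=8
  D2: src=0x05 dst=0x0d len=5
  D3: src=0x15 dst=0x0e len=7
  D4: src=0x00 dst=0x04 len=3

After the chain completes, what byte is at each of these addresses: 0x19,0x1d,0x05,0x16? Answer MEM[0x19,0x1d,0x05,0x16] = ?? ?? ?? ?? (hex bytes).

MEM[0x19,0x1d,0x05,0x16] = 87 b9 3a 33

  after D0: wrote 4B at 0x08 = ccb98833
  after D1: wrote 8B at 0x15 = 883385d587ba022d
  after D2: wrote 5B at 0x0d = 057db6ccb9
  after D3: wrote 7B at 0x0e = 883385d587ba02
  after D4: wrote 3B at 0x04 = 2e3a6a
query mem[0x19]=0x87, mem[0x1d]=0xb9, mem[0x05]=0x3a, mem[0x16]=0x33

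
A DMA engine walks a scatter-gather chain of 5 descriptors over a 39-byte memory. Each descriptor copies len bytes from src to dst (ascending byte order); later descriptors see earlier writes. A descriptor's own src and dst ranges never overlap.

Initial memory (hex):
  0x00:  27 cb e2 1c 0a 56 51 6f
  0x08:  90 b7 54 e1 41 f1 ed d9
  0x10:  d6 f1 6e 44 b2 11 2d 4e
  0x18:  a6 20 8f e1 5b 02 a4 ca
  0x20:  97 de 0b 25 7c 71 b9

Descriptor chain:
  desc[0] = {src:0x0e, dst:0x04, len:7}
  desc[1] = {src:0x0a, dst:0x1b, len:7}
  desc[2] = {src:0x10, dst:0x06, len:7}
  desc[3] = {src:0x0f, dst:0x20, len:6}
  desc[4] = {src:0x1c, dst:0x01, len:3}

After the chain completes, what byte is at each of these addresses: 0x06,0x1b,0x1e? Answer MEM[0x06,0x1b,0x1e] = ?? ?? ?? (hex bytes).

MEM[0x06,0x1b,0x1e] = d6 b2 f1

  after D0: wrote 7B at 0x04 = edd9d6f16e44b2
  after D1: wrote 7B at 0x1b = b2e141f1edd9d6
  after D2: wrote 7B at 0x06 = d6f16e44b2112d
  after D3: wrote 6B at 0x20 = d9d6f16e44b2
  after D4: wrote 3B at 0x01 = e141f1
query mem[0x06]=0xd6, mem[0x1b]=0xb2, mem[0x1e]=0xf1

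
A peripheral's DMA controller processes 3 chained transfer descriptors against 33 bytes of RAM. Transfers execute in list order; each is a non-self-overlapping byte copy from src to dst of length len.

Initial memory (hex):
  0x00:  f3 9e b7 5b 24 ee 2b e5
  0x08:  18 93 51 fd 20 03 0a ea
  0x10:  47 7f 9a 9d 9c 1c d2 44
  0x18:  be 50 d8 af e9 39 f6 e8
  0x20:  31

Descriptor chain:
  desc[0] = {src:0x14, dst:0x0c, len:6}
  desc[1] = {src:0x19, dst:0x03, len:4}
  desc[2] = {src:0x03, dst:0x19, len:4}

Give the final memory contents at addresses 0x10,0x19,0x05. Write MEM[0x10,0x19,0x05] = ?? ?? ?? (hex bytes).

MEM[0x10,0x19,0x05] = be 50 af

D0: mem[0x0c..0x11] <- [9c 1c d2 44 be 50]
D1: mem[0x03..0x06] <- [50 d8 af e9]
D2: mem[0x19..0x1c] <- [50 d8 af e9]
query mem[0x10]=0xbe, mem[0x19]=0x50, mem[0x05]=0xaf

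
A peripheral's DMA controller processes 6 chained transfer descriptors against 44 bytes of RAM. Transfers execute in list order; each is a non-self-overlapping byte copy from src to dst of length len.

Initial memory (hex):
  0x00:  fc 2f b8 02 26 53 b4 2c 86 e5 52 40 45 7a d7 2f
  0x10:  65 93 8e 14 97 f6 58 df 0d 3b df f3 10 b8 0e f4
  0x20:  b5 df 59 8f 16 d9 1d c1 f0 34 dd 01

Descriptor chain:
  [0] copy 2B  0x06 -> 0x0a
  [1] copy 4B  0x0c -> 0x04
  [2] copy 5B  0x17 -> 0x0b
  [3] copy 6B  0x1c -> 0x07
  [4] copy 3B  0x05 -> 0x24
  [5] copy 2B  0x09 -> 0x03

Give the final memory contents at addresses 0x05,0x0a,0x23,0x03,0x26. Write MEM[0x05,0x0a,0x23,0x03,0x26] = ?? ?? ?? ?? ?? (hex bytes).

MEM[0x05,0x0a,0x23,0x03,0x26] = 7a f4 8f 0e 10

  after D0: wrote 2B at 0x0a = b42c
  after D1: wrote 4B at 0x04 = 457ad72f
  after D2: wrote 5B at 0x0b = df0d3bdff3
  after D3: wrote 6B at 0x07 = 10b80ef4b5df
  after D4: wrote 3B at 0x24 = 7ad710
  after D5: wrote 2B at 0x03 = 0ef4
query mem[0x05]=0x7a, mem[0x0a]=0xf4, mem[0x23]=0x8f, mem[0x03]=0x0e, mem[0x26]=0x10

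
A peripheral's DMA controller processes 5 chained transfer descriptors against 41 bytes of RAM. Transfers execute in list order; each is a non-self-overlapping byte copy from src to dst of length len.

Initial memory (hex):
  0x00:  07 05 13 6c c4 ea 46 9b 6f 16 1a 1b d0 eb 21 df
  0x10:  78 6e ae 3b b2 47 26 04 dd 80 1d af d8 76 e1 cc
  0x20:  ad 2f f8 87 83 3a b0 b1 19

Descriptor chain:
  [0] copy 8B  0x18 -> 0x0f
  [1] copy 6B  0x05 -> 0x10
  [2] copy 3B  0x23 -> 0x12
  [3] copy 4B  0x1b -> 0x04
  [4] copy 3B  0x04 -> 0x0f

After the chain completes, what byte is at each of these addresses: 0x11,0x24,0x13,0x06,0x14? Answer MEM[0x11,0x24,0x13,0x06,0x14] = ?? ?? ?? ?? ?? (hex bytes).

MEM[0x11,0x24,0x13,0x06,0x14] = 76 83 83 76 3a

D0: mem[0x0f..0x16] <- [dd 80 1d af d8 76 e1 cc]
D1: mem[0x10..0x15] <- [ea 46 9b 6f 16 1a]
D2: mem[0x12..0x14] <- [87 83 3a]
D3: mem[0x04..0x07] <- [af d8 76 e1]
D4: mem[0x0f..0x11] <- [af d8 76]
query mem[0x11]=0x76, mem[0x24]=0x83, mem[0x13]=0x83, mem[0x06]=0x76, mem[0x14]=0x3a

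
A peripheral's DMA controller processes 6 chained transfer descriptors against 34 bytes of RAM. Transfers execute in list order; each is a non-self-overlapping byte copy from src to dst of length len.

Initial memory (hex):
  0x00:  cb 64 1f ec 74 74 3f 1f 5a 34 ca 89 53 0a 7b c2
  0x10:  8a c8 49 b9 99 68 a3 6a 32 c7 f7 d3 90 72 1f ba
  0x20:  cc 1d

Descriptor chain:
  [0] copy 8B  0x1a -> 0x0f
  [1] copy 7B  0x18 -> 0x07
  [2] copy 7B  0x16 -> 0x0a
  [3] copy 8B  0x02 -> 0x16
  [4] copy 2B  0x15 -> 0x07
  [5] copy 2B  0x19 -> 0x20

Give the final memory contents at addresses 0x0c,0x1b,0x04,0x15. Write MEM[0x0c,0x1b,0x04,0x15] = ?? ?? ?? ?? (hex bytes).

[0] 0x1a->0x0f len=8 : f7 d3 90 72 1f ba cc 1d
[1] 0x18->0x07 len=7 : 32 c7 f7 d3 90 72 1f
[2] 0x16->0x0a len=7 : 1d 6a 32 c7 f7 d3 90
[3] 0x02->0x16 len=8 : 1f ec 74 74 3f 32 c7 f7
[4] 0x15->0x07 len=2 : cc 1f
[5] 0x19->0x20 len=2 : 74 3f
query mem[0x0c]=0x32, mem[0x1b]=0x32, mem[0x04]=0x74, mem[0x15]=0xcc

MEM[0x0c,0x1b,0x04,0x15] = 32 32 74 cc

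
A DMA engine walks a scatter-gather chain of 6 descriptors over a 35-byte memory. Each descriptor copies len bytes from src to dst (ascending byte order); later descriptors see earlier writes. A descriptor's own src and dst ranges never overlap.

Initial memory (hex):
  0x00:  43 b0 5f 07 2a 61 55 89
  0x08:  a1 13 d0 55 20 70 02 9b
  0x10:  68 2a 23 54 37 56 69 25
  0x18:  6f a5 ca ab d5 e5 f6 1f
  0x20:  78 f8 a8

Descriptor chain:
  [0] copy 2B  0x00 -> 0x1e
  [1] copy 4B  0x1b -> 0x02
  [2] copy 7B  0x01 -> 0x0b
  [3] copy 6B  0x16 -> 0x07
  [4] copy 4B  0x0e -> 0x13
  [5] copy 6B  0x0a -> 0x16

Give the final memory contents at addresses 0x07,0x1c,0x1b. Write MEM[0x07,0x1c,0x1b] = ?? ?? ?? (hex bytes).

#0 dst[0x1e+2] := {0x43,0xb0}
#1 dst[0x02+4] := {0xab,0xd5,0xe5,0x43}
#2 dst[0x0b+7] := {0xb0,0xab,0xd5,0xe5,0x43,0x55,0x89}
#3 dst[0x07+6] := {0x69,0x25,0x6f,0xa5,0xca,0xab}
#4 dst[0x13+4] := {0xe5,0x43,0x55,0x89}
#5 dst[0x16+6] := {0xa5,0xca,0xab,0xd5,0xe5,0x43}
query mem[0x07]=0x69, mem[0x1c]=0xd5, mem[0x1b]=0x43

MEM[0x07,0x1c,0x1b] = 69 d5 43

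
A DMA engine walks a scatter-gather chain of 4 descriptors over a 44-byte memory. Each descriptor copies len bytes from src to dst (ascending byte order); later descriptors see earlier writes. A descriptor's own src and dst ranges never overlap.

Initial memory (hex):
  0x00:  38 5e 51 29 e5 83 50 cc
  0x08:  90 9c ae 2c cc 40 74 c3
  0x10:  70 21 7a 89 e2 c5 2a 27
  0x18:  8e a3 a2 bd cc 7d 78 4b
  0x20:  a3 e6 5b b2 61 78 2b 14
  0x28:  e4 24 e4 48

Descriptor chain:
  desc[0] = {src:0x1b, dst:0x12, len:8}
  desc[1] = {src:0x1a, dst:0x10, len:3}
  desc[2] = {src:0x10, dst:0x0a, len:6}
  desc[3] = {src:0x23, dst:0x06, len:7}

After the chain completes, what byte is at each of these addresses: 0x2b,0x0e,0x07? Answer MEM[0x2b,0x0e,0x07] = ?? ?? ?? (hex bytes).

#0 dst[0x12+8] := {0xbd,0xcc,0x7d,0x78,0x4b,0xa3,0xe6,0x5b}
#1 dst[0x10+3] := {0xa2,0xbd,0xcc}
#2 dst[0x0a+6] := {0xa2,0xbd,0xcc,0xcc,0x7d,0x78}
#3 dst[0x06+7] := {0xb2,0x61,0x78,0x2b,0x14,0xe4,0x24}
query mem[0x2b]=0x48, mem[0x0e]=0x7d, mem[0x07]=0x61

MEM[0x2b,0x0e,0x07] = 48 7d 61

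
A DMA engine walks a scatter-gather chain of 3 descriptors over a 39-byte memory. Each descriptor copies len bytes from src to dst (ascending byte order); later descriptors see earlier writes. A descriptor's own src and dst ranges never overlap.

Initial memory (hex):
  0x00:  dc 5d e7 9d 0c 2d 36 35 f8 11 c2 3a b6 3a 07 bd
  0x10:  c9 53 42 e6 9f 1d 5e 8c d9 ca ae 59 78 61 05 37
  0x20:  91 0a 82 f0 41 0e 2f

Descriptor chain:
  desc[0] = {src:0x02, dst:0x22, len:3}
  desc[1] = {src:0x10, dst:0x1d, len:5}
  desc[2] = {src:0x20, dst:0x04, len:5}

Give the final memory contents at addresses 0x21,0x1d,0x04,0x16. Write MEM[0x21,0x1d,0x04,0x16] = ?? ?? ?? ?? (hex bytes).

MEM[0x21,0x1d,0x04,0x16] = 9f c9 e6 5e

  after D0: wrote 3B at 0x22 = e79d0c
  after D1: wrote 5B at 0x1d = c95342e69f
  after D2: wrote 5B at 0x04 = e69fe79d0c
query mem[0x21]=0x9f, mem[0x1d]=0xc9, mem[0x04]=0xe6, mem[0x16]=0x5e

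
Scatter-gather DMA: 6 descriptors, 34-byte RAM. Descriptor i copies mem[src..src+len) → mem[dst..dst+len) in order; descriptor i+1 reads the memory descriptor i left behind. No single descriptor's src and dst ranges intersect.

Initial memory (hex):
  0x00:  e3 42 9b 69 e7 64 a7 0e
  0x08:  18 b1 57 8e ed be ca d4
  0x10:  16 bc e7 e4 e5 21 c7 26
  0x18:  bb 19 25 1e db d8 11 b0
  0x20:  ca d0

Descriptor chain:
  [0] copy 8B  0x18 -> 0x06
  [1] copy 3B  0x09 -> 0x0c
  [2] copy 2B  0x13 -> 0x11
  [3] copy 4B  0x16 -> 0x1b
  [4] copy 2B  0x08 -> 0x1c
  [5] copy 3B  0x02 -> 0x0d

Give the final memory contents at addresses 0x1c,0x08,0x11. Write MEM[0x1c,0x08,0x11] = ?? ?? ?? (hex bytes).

MEM[0x1c,0x08,0x11] = 25 25 e4

#0 dst[0x06+8] := {0xbb,0x19,0x25,0x1e,0xdb,0xd8,0x11,0xb0}
#1 dst[0x0c+3] := {0x1e,0xdb,0xd8}
#2 dst[0x11+2] := {0xe4,0xe5}
#3 dst[0x1b+4] := {0xc7,0x26,0xbb,0x19}
#4 dst[0x1c+2] := {0x25,0x1e}
#5 dst[0x0d+3] := {0x9b,0x69,0xe7}
query mem[0x1c]=0x25, mem[0x08]=0x25, mem[0x11]=0xe4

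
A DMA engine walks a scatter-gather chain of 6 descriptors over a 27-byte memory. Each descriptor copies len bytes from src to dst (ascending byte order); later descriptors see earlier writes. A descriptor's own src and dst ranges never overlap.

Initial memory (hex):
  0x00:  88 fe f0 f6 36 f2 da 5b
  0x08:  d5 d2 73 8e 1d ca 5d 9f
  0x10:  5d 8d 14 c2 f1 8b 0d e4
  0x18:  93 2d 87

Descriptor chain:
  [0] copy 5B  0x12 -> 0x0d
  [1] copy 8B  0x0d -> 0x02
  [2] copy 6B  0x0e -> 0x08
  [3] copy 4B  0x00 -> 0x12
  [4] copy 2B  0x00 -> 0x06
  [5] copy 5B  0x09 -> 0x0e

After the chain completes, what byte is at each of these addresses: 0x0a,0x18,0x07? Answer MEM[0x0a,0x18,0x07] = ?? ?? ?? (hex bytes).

D0: mem[0x0d..0x11] <- [14 c2 f1 8b 0d]
D1: mem[0x02..0x09] <- [14 c2 f1 8b 0d 14 c2 f1]
D2: mem[0x08..0x0d] <- [c2 f1 8b 0d 14 c2]
D3: mem[0x12..0x15] <- [88 fe 14 c2]
D4: mem[0x06..0x07] <- [88 fe]
D5: mem[0x0e..0x12] <- [f1 8b 0d 14 c2]
query mem[0x0a]=0x8b, mem[0x18]=0x93, mem[0x07]=0xfe

MEM[0x0a,0x18,0x07] = 8b 93 fe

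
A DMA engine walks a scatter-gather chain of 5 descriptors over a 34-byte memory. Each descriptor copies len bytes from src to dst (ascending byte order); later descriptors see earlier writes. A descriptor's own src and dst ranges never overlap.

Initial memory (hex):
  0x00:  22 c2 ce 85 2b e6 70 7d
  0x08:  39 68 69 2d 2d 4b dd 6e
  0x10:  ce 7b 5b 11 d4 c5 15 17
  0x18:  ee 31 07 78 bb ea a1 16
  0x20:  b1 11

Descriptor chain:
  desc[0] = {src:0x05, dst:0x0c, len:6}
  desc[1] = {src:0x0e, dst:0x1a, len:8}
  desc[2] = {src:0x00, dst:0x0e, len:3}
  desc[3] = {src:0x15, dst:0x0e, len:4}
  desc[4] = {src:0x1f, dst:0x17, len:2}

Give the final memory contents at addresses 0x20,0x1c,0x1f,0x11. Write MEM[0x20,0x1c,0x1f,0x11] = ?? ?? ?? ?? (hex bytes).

#0 dst[0x0c+6] := {0xe6,0x70,0x7d,0x39,0x68,0x69}
#1 dst[0x1a+8] := {0x7d,0x39,0x68,0x69,0x5b,0x11,0xd4,0xc5}
#2 dst[0x0e+3] := {0x22,0xc2,0xce}
#3 dst[0x0e+4] := {0xc5,0x15,0x17,0xee}
#4 dst[0x17+2] := {0x11,0xd4}
query mem[0x20]=0xd4, mem[0x1c]=0x68, mem[0x1f]=0x11, mem[0x11]=0xee

MEM[0x20,0x1c,0x1f,0x11] = d4 68 11 ee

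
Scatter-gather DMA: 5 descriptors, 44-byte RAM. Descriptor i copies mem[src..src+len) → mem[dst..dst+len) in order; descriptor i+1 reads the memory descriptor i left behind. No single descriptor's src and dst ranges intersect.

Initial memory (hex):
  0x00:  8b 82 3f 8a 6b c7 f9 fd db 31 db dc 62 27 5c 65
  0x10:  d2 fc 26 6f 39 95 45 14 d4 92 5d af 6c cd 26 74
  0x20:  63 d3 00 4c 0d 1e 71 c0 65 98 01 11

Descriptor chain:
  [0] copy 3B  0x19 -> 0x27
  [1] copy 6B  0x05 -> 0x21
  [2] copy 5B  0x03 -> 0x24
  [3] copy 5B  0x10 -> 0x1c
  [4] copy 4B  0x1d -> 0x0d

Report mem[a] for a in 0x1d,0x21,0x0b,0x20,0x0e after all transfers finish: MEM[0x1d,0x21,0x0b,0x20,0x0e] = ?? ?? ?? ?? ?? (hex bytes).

MEM[0x1d,0x21,0x0b,0x20,0x0e] = fc c7 dc 39 26

  after D0: wrote 3B at 0x27 = 925daf
  after D1: wrote 6B at 0x21 = c7f9fddb31db
  after D2: wrote 5B at 0x24 = 8a6bc7f9fd
  after D3: wrote 5B at 0x1c = d2fc266f39
  after D4: wrote 4B at 0x0d = fc266f39
query mem[0x1d]=0xfc, mem[0x21]=0xc7, mem[0x0b]=0xdc, mem[0x20]=0x39, mem[0x0e]=0x26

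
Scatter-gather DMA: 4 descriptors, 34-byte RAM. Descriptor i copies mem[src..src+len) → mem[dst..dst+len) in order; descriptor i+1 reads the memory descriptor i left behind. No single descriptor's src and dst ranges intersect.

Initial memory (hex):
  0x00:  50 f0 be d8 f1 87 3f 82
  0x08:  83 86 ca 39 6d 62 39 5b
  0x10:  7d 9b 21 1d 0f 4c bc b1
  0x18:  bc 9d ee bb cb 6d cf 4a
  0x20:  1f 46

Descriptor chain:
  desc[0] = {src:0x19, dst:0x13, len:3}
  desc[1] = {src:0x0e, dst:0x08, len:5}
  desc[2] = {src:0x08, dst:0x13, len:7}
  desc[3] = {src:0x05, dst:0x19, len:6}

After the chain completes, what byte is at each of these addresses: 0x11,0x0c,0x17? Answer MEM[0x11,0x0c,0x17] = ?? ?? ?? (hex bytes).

D0: mem[0x13..0x15] <- [9d ee bb]
D1: mem[0x08..0x0c] <- [39 5b 7d 9b 21]
D2: mem[0x13..0x19] <- [39 5b 7d 9b 21 62 39]
D3: mem[0x19..0x1e] <- [87 3f 82 39 5b 7d]
query mem[0x11]=0x9b, mem[0x0c]=0x21, mem[0x17]=0x21

MEM[0x11,0x0c,0x17] = 9b 21 21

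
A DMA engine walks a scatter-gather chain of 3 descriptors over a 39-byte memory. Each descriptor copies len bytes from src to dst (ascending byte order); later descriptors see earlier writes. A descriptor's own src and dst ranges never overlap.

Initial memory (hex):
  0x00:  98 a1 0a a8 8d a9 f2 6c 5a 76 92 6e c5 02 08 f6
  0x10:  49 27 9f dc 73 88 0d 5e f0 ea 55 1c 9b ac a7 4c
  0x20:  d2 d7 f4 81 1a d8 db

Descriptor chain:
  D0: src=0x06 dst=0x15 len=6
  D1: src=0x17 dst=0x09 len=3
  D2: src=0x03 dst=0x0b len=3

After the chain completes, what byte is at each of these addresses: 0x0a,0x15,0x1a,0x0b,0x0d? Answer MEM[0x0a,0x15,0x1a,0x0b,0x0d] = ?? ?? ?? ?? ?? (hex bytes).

#0 dst[0x15+6] := {0xf2,0x6c,0x5a,0x76,0x92,0x6e}
#1 dst[0x09+3] := {0x5a,0x76,0x92}
#2 dst[0x0b+3] := {0xa8,0x8d,0xa9}
query mem[0x0a]=0x76, mem[0x15]=0xf2, mem[0x1a]=0x6e, mem[0x0b]=0xa8, mem[0x0d]=0xa9

MEM[0x0a,0x15,0x1a,0x0b,0x0d] = 76 f2 6e a8 a9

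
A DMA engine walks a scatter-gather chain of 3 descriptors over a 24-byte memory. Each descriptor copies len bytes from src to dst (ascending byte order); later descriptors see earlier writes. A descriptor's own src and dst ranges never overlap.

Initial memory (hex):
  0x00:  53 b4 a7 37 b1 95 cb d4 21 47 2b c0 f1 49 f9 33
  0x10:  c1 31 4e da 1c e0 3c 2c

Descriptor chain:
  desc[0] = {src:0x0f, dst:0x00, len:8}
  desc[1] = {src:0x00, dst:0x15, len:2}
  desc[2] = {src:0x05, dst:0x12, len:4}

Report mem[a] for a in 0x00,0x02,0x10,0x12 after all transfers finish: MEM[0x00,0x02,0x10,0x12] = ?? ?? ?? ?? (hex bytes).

  after D0: wrote 8B at 0x00 = 33c1314eda1ce03c
  after D1: wrote 2B at 0x15 = 33c1
  after D2: wrote 4B at 0x12 = 1ce03c21
query mem[0x00]=0x33, mem[0x02]=0x31, mem[0x10]=0xc1, mem[0x12]=0x1c

MEM[0x00,0x02,0x10,0x12] = 33 31 c1 1c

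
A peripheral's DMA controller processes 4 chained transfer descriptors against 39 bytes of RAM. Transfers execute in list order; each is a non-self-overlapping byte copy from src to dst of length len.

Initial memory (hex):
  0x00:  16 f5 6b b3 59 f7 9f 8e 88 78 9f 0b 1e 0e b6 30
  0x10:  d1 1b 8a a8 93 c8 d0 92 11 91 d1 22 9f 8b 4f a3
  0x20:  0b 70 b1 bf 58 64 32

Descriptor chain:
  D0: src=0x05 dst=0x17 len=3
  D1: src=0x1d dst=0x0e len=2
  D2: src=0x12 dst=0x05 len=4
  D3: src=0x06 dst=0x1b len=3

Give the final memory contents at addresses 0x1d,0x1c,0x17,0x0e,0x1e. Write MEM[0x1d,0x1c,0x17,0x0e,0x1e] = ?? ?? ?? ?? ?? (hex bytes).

[0] 0x05->0x17 len=3 : f7 9f 8e
[1] 0x1d->0x0e len=2 : 8b 4f
[2] 0x12->0x05 len=4 : 8a a8 93 c8
[3] 0x06->0x1b len=3 : a8 93 c8
query mem[0x1d]=0xc8, mem[0x1c]=0x93, mem[0x17]=0xf7, mem[0x0e]=0x8b, mem[0x1e]=0x4f

MEM[0x1d,0x1c,0x17,0x0e,0x1e] = c8 93 f7 8b 4f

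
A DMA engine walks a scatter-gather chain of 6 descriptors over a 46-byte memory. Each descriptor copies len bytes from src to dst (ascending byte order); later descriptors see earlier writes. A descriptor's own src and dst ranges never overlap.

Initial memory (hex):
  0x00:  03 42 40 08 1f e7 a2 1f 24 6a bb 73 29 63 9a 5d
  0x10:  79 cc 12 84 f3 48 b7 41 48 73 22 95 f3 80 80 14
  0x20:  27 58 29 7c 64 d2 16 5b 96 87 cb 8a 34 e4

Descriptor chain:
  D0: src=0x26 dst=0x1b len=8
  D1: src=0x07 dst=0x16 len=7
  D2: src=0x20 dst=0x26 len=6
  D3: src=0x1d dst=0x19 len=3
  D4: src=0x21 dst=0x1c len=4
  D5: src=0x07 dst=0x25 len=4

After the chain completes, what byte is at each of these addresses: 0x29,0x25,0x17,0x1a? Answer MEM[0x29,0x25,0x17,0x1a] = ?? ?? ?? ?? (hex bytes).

[0] 0x26->0x1b len=8 : 16 5b 96 87 cb 8a 34 e4
[1] 0x07->0x16 len=7 : 1f 24 6a bb 73 29 63
[2] 0x20->0x26 len=6 : 8a 34 e4 7c 64 d2
[3] 0x1d->0x19 len=3 : 96 87 cb
[4] 0x21->0x1c len=4 : 34 e4 7c 64
[5] 0x07->0x25 len=4 : 1f 24 6a bb
query mem[0x29]=0x7c, mem[0x25]=0x1f, mem[0x17]=0x24, mem[0x1a]=0x87

MEM[0x29,0x25,0x17,0x1a] = 7c 1f 24 87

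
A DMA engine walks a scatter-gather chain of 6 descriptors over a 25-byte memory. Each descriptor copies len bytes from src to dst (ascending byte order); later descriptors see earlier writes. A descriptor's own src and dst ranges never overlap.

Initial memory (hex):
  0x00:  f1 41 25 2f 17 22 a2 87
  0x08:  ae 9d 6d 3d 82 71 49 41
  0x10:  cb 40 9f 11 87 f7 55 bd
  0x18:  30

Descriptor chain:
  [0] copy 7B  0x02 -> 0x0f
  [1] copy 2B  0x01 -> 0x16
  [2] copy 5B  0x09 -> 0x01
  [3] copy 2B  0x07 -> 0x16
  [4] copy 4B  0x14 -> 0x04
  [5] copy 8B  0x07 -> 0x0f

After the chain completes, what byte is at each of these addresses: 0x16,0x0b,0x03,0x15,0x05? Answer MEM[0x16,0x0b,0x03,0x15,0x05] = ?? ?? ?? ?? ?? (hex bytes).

MEM[0x16,0x0b,0x03,0x15,0x05] = 49 3d 3d 71 ae

#0 dst[0x0f+7] := {0x25,0x2f,0x17,0x22,0xa2,0x87,0xae}
#1 dst[0x16+2] := {0x41,0x25}
#2 dst[0x01+5] := {0x9d,0x6d,0x3d,0x82,0x71}
#3 dst[0x16+2] := {0x87,0xae}
#4 dst[0x04+4] := {0x87,0xae,0x87,0xae}
#5 dst[0x0f+8] := {0xae,0xae,0x9d,0x6d,0x3d,0x82,0x71,0x49}
query mem[0x16]=0x49, mem[0x0b]=0x3d, mem[0x03]=0x3d, mem[0x15]=0x71, mem[0x05]=0xae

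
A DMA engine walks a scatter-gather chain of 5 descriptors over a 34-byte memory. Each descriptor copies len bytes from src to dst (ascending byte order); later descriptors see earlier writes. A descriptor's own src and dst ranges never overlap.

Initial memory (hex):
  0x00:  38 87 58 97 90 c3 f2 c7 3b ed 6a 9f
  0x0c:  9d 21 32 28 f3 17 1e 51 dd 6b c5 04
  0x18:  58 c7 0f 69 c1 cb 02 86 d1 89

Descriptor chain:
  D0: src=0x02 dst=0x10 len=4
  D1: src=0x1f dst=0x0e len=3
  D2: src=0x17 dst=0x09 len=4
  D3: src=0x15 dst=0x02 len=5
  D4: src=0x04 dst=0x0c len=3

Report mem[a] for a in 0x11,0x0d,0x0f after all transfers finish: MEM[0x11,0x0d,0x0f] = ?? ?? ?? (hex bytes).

#0 dst[0x10+4] := {0x58,0x97,0x90,0xc3}
#1 dst[0x0e+3] := {0x86,0xd1,0x89}
#2 dst[0x09+4] := {0x04,0x58,0xc7,0x0f}
#3 dst[0x02+5] := {0x6b,0xc5,0x04,0x58,0xc7}
#4 dst[0x0c+3] := {0x04,0x58,0xc7}
query mem[0x11]=0x97, mem[0x0d]=0x58, mem[0x0f]=0xd1

MEM[0x11,0x0d,0x0f] = 97 58 d1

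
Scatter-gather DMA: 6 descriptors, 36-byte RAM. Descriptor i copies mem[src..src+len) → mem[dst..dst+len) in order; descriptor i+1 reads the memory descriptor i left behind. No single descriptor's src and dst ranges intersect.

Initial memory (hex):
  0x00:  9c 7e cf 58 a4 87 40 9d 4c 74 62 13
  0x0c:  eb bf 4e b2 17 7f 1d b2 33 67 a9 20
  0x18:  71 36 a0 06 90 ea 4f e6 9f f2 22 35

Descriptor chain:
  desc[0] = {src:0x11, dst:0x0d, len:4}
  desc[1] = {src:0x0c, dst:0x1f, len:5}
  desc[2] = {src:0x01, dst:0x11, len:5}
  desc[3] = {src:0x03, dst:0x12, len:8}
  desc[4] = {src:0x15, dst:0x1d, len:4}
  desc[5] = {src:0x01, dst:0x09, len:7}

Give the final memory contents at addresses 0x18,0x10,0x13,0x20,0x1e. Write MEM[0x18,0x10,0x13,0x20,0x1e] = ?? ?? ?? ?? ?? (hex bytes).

MEM[0x18,0x10,0x13,0x20,0x1e] = 74 33 a4 74 9d

D0: mem[0x0d..0x10] <- [7f 1d b2 33]
D1: mem[0x1f..0x23] <- [eb 7f 1d b2 33]
D2: mem[0x11..0x15] <- [7e cf 58 a4 87]
D3: mem[0x12..0x19] <- [58 a4 87 40 9d 4c 74 62]
D4: mem[0x1d..0x20] <- [40 9d 4c 74]
D5: mem[0x09..0x0f] <- [7e cf 58 a4 87 40 9d]
query mem[0x18]=0x74, mem[0x10]=0x33, mem[0x13]=0xa4, mem[0x20]=0x74, mem[0x1e]=0x9d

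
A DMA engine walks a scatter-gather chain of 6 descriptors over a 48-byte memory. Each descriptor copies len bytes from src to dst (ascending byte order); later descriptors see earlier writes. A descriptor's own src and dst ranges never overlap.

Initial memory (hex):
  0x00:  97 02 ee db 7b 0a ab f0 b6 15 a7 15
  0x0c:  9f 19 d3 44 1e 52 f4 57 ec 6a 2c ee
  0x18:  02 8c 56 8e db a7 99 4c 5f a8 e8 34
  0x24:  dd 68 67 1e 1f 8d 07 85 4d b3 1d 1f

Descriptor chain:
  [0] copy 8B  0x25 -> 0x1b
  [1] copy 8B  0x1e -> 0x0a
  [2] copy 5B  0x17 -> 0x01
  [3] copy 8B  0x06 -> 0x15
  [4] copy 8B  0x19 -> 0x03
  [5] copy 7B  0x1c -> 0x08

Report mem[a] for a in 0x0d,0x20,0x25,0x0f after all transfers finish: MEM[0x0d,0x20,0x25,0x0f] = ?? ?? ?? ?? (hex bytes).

#0 dst[0x1b+8] := {0x68,0x67,0x1e,0x1f,0x8d,0x07,0x85,0x4d}
#1 dst[0x0a+8] := {0x1f,0x8d,0x07,0x85,0x4d,0x34,0xdd,0x68}
#2 dst[0x01+5] := {0xee,0x02,0x8c,0x56,0x68}
#3 dst[0x15+8] := {0xab,0xf0,0xb6,0x15,0x1f,0x8d,0x07,0x85}
#4 dst[0x03+8] := {0x1f,0x8d,0x07,0x85,0x1e,0x1f,0x8d,0x07}
#5 dst[0x08+7] := {0x85,0x1e,0x1f,0x8d,0x07,0x85,0x4d}
query mem[0x0d]=0x85, mem[0x20]=0x07, mem[0x25]=0x68, mem[0x0f]=0x34

MEM[0x0d,0x20,0x25,0x0f] = 85 07 68 34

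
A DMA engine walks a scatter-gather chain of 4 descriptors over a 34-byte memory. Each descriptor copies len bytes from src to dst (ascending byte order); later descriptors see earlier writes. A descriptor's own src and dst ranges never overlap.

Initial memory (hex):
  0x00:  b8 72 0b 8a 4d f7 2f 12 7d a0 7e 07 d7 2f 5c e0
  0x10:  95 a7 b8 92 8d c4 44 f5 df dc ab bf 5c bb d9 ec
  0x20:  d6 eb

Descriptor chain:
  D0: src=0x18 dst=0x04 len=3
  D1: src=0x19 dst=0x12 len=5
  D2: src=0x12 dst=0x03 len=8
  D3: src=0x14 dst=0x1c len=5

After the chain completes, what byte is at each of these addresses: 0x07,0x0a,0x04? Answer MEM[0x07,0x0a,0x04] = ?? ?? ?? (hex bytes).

D0: mem[0x04..0x06] <- [df dc ab]
D1: mem[0x12..0x16] <- [dc ab bf 5c bb]
D2: mem[0x03..0x0a] <- [dc ab bf 5c bb f5 df dc]
D3: mem[0x1c..0x20] <- [bf 5c bb f5 df]
query mem[0x07]=0xbb, mem[0x0a]=0xdc, mem[0x04]=0xab

MEM[0x07,0x0a,0x04] = bb dc ab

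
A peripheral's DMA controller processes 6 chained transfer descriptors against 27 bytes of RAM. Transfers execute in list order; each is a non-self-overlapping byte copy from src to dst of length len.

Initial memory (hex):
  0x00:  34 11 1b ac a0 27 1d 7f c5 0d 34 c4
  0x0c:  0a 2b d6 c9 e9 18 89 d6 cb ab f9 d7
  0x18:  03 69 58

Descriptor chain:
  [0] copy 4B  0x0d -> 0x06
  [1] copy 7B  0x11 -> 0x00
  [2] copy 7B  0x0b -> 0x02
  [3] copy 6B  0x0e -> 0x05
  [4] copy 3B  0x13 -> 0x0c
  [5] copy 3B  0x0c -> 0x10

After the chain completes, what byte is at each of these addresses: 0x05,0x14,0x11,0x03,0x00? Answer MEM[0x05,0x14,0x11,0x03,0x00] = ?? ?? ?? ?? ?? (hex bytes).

D0: mem[0x06..0x09] <- [2b d6 c9 e9]
D1: mem[0x00..0x06] <- [18 89 d6 cb ab f9 d7]
D2: mem[0x02..0x08] <- [c4 0a 2b d6 c9 e9 18]
D3: mem[0x05..0x0a] <- [d6 c9 e9 18 89 d6]
D4: mem[0x0c..0x0e] <- [d6 cb ab]
D5: mem[0x10..0x12] <- [d6 cb ab]
query mem[0x05]=0xd6, mem[0x14]=0xcb, mem[0x11]=0xcb, mem[0x03]=0x0a, mem[0x00]=0x18

MEM[0x05,0x14,0x11,0x03,0x00] = d6 cb cb 0a 18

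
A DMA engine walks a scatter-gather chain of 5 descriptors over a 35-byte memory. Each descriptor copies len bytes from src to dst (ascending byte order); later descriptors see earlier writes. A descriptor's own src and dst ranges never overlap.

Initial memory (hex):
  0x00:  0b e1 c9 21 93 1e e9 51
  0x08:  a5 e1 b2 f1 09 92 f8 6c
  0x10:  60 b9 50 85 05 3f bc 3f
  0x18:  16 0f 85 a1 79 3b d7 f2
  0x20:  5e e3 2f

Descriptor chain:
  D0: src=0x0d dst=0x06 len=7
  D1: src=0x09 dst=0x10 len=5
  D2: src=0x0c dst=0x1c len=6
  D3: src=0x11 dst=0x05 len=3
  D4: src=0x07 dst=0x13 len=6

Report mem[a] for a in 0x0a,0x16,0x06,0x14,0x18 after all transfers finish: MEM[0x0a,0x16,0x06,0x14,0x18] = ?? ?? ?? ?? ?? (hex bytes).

[0] 0x0d->0x06 len=7 : 92 f8 6c 60 b9 50 85
[1] 0x09->0x10 len=5 : 60 b9 50 85 92
[2] 0x0c->0x1c len=6 : 85 92 f8 6c 60 b9
[3] 0x11->0x05 len=3 : b9 50 85
[4] 0x07->0x13 len=6 : 85 6c 60 b9 50 85
query mem[0x0a]=0xb9, mem[0x16]=0xb9, mem[0x06]=0x50, mem[0x14]=0x6c, mem[0x18]=0x85

MEM[0x0a,0x16,0x06,0x14,0x18] = b9 b9 50 6c 85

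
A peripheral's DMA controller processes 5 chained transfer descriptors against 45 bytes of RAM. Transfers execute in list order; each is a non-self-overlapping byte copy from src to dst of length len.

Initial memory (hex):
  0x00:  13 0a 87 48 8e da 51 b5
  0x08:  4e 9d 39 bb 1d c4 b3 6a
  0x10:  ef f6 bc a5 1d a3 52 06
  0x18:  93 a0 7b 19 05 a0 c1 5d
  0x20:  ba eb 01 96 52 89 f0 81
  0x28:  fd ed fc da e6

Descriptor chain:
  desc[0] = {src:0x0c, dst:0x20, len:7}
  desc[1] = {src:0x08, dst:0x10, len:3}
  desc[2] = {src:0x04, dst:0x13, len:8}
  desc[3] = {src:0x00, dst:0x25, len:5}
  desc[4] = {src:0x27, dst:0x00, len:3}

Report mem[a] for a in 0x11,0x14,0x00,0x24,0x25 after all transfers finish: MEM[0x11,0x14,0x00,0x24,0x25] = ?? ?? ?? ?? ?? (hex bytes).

MEM[0x11,0x14,0x00,0x24,0x25] = 9d da 87 ef 13

[0] 0x0c->0x20 len=7 : 1d c4 b3 6a ef f6 bc
[1] 0x08->0x10 len=3 : 4e 9d 39
[2] 0x04->0x13 len=8 : 8e da 51 b5 4e 9d 39 bb
[3] 0x00->0x25 len=5 : 13 0a 87 48 8e
[4] 0x27->0x00 len=3 : 87 48 8e
query mem[0x11]=0x9d, mem[0x14]=0xda, mem[0x00]=0x87, mem[0x24]=0xef, mem[0x25]=0x13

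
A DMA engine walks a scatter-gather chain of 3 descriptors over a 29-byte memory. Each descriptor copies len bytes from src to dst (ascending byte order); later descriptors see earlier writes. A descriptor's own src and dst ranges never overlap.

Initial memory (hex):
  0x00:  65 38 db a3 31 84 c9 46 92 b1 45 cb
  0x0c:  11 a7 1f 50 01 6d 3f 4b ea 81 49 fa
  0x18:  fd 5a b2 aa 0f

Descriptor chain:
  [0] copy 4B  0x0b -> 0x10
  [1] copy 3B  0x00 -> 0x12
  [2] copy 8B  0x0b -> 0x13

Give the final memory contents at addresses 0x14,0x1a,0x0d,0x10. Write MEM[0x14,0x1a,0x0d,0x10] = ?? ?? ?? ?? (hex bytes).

MEM[0x14,0x1a,0x0d,0x10] = 11 65 a7 cb

[0] 0x0b->0x10 len=4 : cb 11 a7 1f
[1] 0x00->0x12 len=3 : 65 38 db
[2] 0x0b->0x13 len=8 : cb 11 a7 1f 50 cb 11 65
query mem[0x14]=0x11, mem[0x1a]=0x65, mem[0x0d]=0xa7, mem[0x10]=0xcb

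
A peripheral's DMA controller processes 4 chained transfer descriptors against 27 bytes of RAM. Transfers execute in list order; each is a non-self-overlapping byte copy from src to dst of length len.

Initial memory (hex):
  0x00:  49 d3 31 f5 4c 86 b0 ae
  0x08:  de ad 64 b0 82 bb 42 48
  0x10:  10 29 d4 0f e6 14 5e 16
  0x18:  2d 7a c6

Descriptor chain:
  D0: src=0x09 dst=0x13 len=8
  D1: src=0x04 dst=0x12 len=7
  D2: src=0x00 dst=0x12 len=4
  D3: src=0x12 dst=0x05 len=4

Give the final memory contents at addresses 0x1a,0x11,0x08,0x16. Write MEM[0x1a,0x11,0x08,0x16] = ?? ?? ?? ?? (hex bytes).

  after D0: wrote 8B at 0x13 = ad64b082bb424810
  after D1: wrote 7B at 0x12 = 4c86b0aedead64
  after D2: wrote 4B at 0x12 = 49d331f5
  after D3: wrote 4B at 0x05 = 49d331f5
query mem[0x1a]=0x10, mem[0x11]=0x29, mem[0x08]=0xf5, mem[0x16]=0xde

MEM[0x1a,0x11,0x08,0x16] = 10 29 f5 de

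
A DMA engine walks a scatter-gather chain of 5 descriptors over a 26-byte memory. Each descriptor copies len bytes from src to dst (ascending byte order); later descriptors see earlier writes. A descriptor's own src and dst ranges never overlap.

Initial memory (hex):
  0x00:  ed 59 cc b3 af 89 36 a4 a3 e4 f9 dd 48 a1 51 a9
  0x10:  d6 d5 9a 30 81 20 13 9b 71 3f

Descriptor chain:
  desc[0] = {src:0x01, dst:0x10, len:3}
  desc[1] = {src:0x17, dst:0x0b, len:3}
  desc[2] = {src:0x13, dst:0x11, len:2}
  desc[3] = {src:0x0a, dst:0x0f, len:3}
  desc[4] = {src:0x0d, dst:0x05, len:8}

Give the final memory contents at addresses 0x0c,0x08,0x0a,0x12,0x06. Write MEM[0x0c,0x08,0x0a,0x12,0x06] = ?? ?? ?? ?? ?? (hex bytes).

D0: mem[0x10..0x12] <- [59 cc b3]
D1: mem[0x0b..0x0d] <- [9b 71 3f]
D2: mem[0x11..0x12] <- [30 81]
D3: mem[0x0f..0x11] <- [f9 9b 71]
D4: mem[0x05..0x0c] <- [3f 51 f9 9b 71 81 30 81]
query mem[0x0c]=0x81, mem[0x08]=0x9b, mem[0x0a]=0x81, mem[0x12]=0x81, mem[0x06]=0x51

MEM[0x0c,0x08,0x0a,0x12,0x06] = 81 9b 81 81 51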